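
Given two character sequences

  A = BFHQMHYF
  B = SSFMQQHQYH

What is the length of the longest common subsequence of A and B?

Taking F (A #2, B #3), H (A #3, B #7), Q (A #4, B #8), H (A #6, B #10) gives a common subsequence of length 4. The LCS DP gives dp[8][10] = 4, so this is optimal.

4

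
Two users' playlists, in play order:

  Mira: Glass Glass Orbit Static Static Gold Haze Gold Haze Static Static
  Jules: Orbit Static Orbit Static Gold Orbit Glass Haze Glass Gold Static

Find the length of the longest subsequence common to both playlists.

7

Match Orbit (Mira #3, Jules #1) → Static (Mira #4, Jules #2) → Static (Mira #5, Jules #4) → Gold (Mira #6, Jules #5) → Haze (Mira #7, Jules #8) → Gold (Mira #8, Jules #10) → Static (Mira #11, Jules #11) — 7 songs in the same relative order in both, and the DP table's final entry dp[11][11] is also 7, so no common subsequence is longer.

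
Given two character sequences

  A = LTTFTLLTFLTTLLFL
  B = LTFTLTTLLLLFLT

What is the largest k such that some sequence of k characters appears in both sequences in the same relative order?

11

Pick L [1,1], T [3,2], F [4,3], T [5,4], L [6,5], L [7,8], L [10,9], L [13,10], L [14,11], F [15,12], L [16,13]; all 11 characters appear in both, in order. dp[16][14] = 11 confirms this is the maximum.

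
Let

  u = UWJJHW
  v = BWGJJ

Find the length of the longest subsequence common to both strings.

3

Taking W (u #2, v #2), J (u #3, v #4), J (u #4, v #5) gives a common subsequence of length 3. Since dp[6][5] = 3, nothing longer is possible.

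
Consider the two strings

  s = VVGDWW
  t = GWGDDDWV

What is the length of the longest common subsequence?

3

Let dp[i][j] be the LCS length of the first i characters of s and the first j characters of t. dp[i][j] = dp[i-1][j-1]+1 when the i-th and j-th characters match, else max(dp[i-1][j], dp[i][j-1]).
    ·  G  W  G  D  D  D  W  V
 ·  0  0  0  0  0  0  0  0  0
 V  0  0  0  0  0  0  0  0  1
 V  0  0  0  0  0  0  0  0  1
 G  0  1  1  1  1  1  1  1  1
 D  0  1  1  1  2  2  2  2  2
 W  0  1  2  2  2  2  2  3  3
 W  0  1  2  2  2  2  2  3  3
dp[6][8] = 3. One LCS (by backtracking along matches): GDW.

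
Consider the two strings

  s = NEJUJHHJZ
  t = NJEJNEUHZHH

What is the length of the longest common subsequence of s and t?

Let dp[i][j] be the LCS length of the first i characters of s and the first j characters of t. dp[i][j] = dp[i-1][j-1]+1 when the i-th and j-th characters match, else max(dp[i-1][j], dp[i][j-1]).
    ·  N  J  E  J  N  E  U  H  Z  H  H
 ·  0  0  0  0  0  0  0  0  0  0  0  0
 N  0  1  1  1  1  1  1  1  1  1  1  1
 E  0  1  1  2  2  2  2  2  2  2  2  2
 J  0  1  2  2  3  3  3  3  3  3  3  3
 U  0  1  2  2  3  3  3  4  4  4  4  4
 J  0  1  2  2  3  3  3  4  4  4  4  4
 H  0  1  2  2  3  3  3  4  5  5  5  5
 H  0  1  2  2  3  3  3  4  5  5  6  6
 J  0  1  2  2  3  3  3  4  5  5  6  6
 Z  0  1  2  2  3  3  3  4  5  6  6  6
dp[9][11] = 6. One LCS (by backtracking along matches): NEJUHH.

6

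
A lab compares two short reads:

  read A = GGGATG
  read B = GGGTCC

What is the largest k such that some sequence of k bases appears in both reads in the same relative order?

4

Pick G [1,1], G [2,2], G [3,3], T [5,4]; all 4 bases appear in both, in order. The LCS DP gives dp[6][6] = 4, so this is optimal.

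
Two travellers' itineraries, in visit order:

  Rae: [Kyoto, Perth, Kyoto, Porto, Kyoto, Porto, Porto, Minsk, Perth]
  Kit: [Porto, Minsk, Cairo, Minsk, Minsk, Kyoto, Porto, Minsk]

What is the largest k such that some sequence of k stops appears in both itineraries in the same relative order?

4

Match Porto (Rae #4, Kit #1), then Kyoto (Rae #5, Kit #6), then Porto (Rae #7, Kit #7), then Minsk (Rae #8, Kit #8) — 4 stops in the same relative order in both. The LCS DP gives dp[9][8] = 4, so this is optimal.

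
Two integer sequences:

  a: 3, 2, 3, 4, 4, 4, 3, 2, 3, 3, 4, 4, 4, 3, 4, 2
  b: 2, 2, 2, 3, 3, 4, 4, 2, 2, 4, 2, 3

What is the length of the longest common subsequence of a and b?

8

Match 2 (a #2, b #2) → 2 (a #8, b #3) → 3 (a #9, b #4) → 3 (a #10, b #5) → 4 (a #11, b #6) → 4 (a #12, b #7) → 4 (a #13, b #10) → 3 (a #14, b #12) — 8 values in the same relative order in both. The LCS DP gives dp[16][12] = 8, so this is optimal.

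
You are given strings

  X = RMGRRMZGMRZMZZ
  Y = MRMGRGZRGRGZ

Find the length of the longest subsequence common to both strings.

Pick R (X #1, Y #2) → M (X #2, Y #3) → G (X #3, Y #4) → R (X #4, Y #5) → R (X #5, Y #8) → G (X #8, Y #9) → R (X #10, Y #10) → Z (X #14, Y #12); all 8 characters appear in both, in order. dp[14][12] = 8 confirms this is the maximum.

8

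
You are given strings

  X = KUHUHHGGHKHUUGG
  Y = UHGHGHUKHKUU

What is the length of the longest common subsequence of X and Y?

Match U (X #2, Y #1), then H (X #3, Y #2), then H (X #6, Y #4), then G (X #8, Y #5), then H (X #9, Y #6), then K (X #10, Y #8), then H (X #11, Y #9), then U (X #12, Y #11), then U (X #13, Y #12) — 9 characters in the same relative order in both, and the DP table's final entry dp[15][12] is also 9, so no common subsequence is longer.

9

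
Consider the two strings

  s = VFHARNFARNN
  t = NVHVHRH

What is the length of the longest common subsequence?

Match V at s[1]=t[4] → H at s[3]=t[5] → R at s[5]=t[6] — 3 characters in the same relative order in both, and the DP table's final entry dp[11][7] is also 3, so no common subsequence is longer.

3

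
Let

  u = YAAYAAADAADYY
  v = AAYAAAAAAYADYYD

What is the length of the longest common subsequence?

Taking Y (u #1, v #3), then A (u #2, v #4), then A (u #3, v #5), then A (u #5, v #6), then A (u #6, v #7), then A (u #7, v #8), then A (u #9, v #9), then A (u #10, v #11), then D (u #11, v #12), then Y (u #12, v #13), then Y (u #13, v #14) gives a common subsequence of length 11. Since dp[13][15] = 11, nothing longer is possible.

11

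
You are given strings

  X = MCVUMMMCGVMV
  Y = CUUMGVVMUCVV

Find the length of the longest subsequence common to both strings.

7

Pick C [2,1], U [4,3], M [5,4], M [6,8], C [8,10], V [10,11], V [12,12]; all 7 characters appear in both, in order. dp[12][12] = 7 confirms this is the maximum.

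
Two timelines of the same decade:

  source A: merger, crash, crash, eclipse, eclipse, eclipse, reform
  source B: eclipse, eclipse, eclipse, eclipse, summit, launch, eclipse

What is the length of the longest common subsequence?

3

Match eclipse [4,3]; then eclipse [5,4]; then eclipse [6,7] — 3 events in the same relative order in both. The LCS DP gives dp[7][7] = 3, so this is optimal.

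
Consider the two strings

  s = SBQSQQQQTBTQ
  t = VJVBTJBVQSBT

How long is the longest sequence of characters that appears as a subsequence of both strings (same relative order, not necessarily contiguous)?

5

Pick B (s #2, t #7) → Q (s #3, t #9) → S (s #4, t #10) → B (s #10, t #11) → T (s #11, t #12); all 5 characters appear in both, in order. dp[12][12] = 5 confirms this is the maximum.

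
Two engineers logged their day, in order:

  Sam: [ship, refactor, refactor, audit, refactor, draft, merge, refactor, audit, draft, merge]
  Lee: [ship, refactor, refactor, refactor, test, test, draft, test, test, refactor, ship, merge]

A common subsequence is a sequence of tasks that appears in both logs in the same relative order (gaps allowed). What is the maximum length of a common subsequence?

7

Taking ship [1,1] → refactor [2,2] → refactor [3,3] → refactor [5,4] → draft [6,7] → refactor [8,10] → merge [11,12] gives a common subsequence of length 7, and the DP table's final entry dp[11][12] is also 7, so no common subsequence is longer.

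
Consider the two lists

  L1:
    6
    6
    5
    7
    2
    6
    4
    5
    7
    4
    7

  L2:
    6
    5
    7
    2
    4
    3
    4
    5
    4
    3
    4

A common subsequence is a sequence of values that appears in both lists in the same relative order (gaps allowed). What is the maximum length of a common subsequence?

7

One common subsequence of length 7: 6 [2,1] → 5 [3,2] → 7 [4,3] → 2 [5,4] → 4 [7,7] → 5 [8,8] → 4 [10,11]. dp[11][11] = 7 confirms this is the maximum.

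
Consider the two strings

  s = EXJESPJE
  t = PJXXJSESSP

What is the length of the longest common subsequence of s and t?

Pick X (s #2, t #4), J (s #3, t #5), E (s #4, t #7), S (s #5, t #9), P (s #6, t #10); all 5 characters appear in both, in order. The LCS DP gives dp[8][10] = 5, so this is optimal.

5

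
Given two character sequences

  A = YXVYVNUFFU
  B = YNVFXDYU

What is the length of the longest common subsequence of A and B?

Taking Y [1,1] → X [2,5] → Y [4,7] → U [10,8] gives a common subsequence of length 4. dp[10][8] = 4 confirms this is the maximum.

4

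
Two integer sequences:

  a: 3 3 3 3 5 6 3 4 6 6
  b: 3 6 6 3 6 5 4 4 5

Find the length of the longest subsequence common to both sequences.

4

Taking 3 (a #1, b #1) → 3 (a #2, b #4) → 5 (a #5, b #6) → 4 (a #8, b #8) gives a common subsequence of length 4. Since dp[10][9] = 4, nothing longer is possible.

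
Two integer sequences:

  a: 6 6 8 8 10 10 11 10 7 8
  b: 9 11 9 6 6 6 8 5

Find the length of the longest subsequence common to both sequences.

Let dp[i][j] be the LCS length of the first i values of a and the first j values of b. dp[i][j] = dp[i-1][j-1]+1 when the i-th and j-th values match, else max(dp[i-1][j], dp[i][j-1]).
    ·  9 11  9  6  6  6  8  5
 ·  0  0  0  0  0  0  0  0  0
 6  0  0  0  0  1  1  1  1  1
 6  0  0  0  0  1  2  2  2  2
 8  0  0  0  0  1  2  2  3  3
 8  0  0  0  0  1  2  2  3  3
10  0  0  0  0  1  2  2  3  3
10  0  0  0  0  1  2  2  3  3
11  0  0  1  1  1  2  2  3  3
10  0  0  1  1  1  2  2  3  3
 7  0  0  1  1  1  2  2  3  3
 8  0  0  1  1  1  2  2  3  3
dp[10][8] = 3. One LCS (by backtracking along matches): 6, 6, 8.

3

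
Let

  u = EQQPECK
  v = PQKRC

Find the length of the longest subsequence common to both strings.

Let dp[i][j] be the LCS length of the first i characters of u and the first j characters of v. dp[i][j] = dp[i-1][j-1]+1 when the i-th and j-th characters match, else max(dp[i-1][j], dp[i][j-1]).
    ·  P  Q  K  R  C
 ·  0  0  0  0  0  0
 E  0  0  0  0  0  0
 Q  0  0  1  1  1  1
 Q  0  0  1  1  1  1
 P  0  1  1  1  1  1
 E  0  1  1  1  1  1
 C  0  1  1  1  1  2
 K  0  1  1  2  2  2
dp[7][5] = 2. One LCS (by backtracking along matches): QC.

2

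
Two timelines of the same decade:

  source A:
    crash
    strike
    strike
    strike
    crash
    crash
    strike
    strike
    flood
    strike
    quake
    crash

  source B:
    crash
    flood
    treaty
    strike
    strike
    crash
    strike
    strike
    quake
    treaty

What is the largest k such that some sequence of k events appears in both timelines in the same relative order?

7

Match crash at source A[1]=source B[1], then strike at source A[3]=source B[4], then strike at source A[4]=source B[5], then crash at source A[6]=source B[6], then strike at source A[8]=source B[7], then strike at source A[10]=source B[8], then quake at source A[11]=source B[9] — 7 events in the same relative order in both. dp[12][10] = 7 confirms this is the maximum.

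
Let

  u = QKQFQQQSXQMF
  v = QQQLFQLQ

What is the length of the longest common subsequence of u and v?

Let dp[i][j] be the LCS length of the first i characters of u and the first j characters of v. dp[i][j] = dp[i-1][j-1]+1 when the i-th and j-th characters match, else max(dp[i-1][j], dp[i][j-1]).
    ·  Q  Q  Q  L  F  Q  L  Q
 ·  0  0  0  0  0  0  0  0  0
 Q  0  1  1  1  1  1  1  1  1
 K  0  1  1  1  1  1  1  1  1
 Q  0  1  2  2  2  2  2  2  2
 F  0  1  2  2  2  3  3  3  3
 Q  0  1  2  3  3  3  4  4  4
 Q  0  1  2  3  3  3  4  4  5
 Q  0  1  2  3  3  3  4  4  5
 S  0  1  2  3  3  3  4  4  5
 X  0  1  2  3  3  3  4  4  5
 Q  0  1  2  3  3  3  4  4  5
 M  0  1  2  3  3  3  4  4  5
 F  0  1  2  3  3  4  4  4  5
dp[12][8] = 5. One LCS (by backtracking along matches): QQFQQ.

5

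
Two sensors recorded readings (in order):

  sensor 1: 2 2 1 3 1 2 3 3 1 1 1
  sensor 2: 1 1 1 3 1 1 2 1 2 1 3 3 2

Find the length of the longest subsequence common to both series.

Taking 1 (sensor 1 #3, sensor 2 #3); then 3 (sensor 1 #4, sensor 2 #4); then 1 (sensor 1 #5, sensor 2 #8); then 2 (sensor 1 #6, sensor 2 #9); then 3 (sensor 1 #7, sensor 2 #11); then 3 (sensor 1 #8, sensor 2 #12) gives a common subsequence of length 6. Since dp[11][13] = 6, nothing longer is possible.

6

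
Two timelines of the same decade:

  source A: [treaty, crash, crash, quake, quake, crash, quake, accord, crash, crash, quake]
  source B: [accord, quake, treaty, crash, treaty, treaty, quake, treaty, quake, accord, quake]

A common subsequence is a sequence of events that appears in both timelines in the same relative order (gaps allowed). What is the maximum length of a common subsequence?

One common subsequence of length 6: treaty at source A[1]=source B[3] → crash at source A[2]=source B[4] → quake at source A[4]=source B[7] → quake at source A[7]=source B[9] → accord at source A[8]=source B[10] → quake at source A[11]=source B[11], and the DP table's final entry dp[11][11] is also 6, so no common subsequence is longer.

6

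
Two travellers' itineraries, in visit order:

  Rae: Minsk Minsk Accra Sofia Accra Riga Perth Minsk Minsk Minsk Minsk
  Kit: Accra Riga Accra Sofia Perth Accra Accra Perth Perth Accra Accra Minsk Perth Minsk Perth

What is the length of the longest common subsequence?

One common subsequence of length 6: Accra (Rae #3, Kit #3), then Sofia (Rae #4, Kit #4), then Accra (Rae #5, Kit #7), then Perth (Rae #7, Kit #9), then Minsk (Rae #8, Kit #12), then Minsk (Rae #9, Kit #14). The LCS DP gives dp[11][15] = 6, so this is optimal.

6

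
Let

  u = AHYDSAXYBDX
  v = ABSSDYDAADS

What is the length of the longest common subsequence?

5

Pick A (u #1, v #1) → Y (u #3, v #6) → D (u #4, v #7) → A (u #6, v #9) → D (u #10, v #10); all 5 characters appear in both, in order. dp[11][11] = 5 confirms this is the maximum.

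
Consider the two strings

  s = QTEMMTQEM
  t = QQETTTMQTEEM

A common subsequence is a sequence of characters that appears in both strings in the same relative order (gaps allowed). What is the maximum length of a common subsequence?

6

Let dp[i][j] be the LCS length of the first i characters of s and the first j characters of t. dp[i][j] = dp[i-1][j-1]+1 when the i-th and j-th characters match, else max(dp[i-1][j], dp[i][j-1]).
    ·  Q  Q  E  T  T  T  M  Q  T  E  E  M
 ·  0  0  0  0  0  0  0  0  0  0  0  0  0
 Q  0  1  1  1  1  1  1  1  1  1  1  1  1
 T  0  1  1  1  2  2  2  2  2  2  2  2  2
 E  0  1  1  2  2  2  2  2  2  2  3  3  3
 M  0  1  1  2  2  2  2  3  3  3  3  3  4
 M  0  1  1  2  2  2  2  3  3  3  3  3  4
 T  0  1  1  2  3  3  3  3  3  4  4  4  4
 Q  0  1  2  2  3  3  3  3  4  4  4  4  4
 E  0  1  2  3  3  3  3  3  4  4  5  5  5
 M  0  1  2  3  3  3  3  4  4  4  5  5  6
dp[9][12] = 6. One LCS (by backtracking along matches): QTMTEM.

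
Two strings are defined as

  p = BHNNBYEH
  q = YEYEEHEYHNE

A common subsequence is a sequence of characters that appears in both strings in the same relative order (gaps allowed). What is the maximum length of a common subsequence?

Pick H at p[2]=q[9], N at p[4]=q[10], E at p[7]=q[11]; all 3 characters appear in both, in order. Since dp[8][11] = 3, nothing longer is possible.

3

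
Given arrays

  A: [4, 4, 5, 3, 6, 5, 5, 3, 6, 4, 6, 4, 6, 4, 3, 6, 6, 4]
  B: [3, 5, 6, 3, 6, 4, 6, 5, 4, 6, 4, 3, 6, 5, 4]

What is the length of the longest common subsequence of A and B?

12

Taking 5 [3,2]; then 6 [5,3]; then 3 [8,4]; then 6 [9,5]; then 4 [10,6]; then 6 [11,7]; then 4 [12,9]; then 6 [13,10]; then 4 [14,11]; then 3 [15,12]; then 6 [16,13]; then 4 [18,15] gives a common subsequence of length 12. Since dp[18][15] = 12, nothing longer is possible.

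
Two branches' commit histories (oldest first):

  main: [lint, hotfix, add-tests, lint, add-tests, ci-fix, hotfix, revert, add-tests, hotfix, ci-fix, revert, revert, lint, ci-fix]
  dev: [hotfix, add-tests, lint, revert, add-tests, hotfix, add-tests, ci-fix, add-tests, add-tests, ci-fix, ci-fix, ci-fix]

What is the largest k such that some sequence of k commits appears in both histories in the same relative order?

8

One common subsequence of length 8: hotfix (main #2, dev #1); then add-tests (main #3, dev #2); then lint (main #4, dev #3); then add-tests (main #5, dev #7); then ci-fix (main #6, dev #8); then add-tests (main #9, dev #10); then ci-fix (main #11, dev #12); then ci-fix (main #15, dev #13), and the DP table's final entry dp[15][13] is also 8, so no common subsequence is longer.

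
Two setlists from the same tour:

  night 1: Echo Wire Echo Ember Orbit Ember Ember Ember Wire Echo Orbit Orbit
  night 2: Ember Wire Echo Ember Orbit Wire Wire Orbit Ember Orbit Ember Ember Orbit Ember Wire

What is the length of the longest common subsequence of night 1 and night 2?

Match Echo (night 1 #1, night 2 #3), then Wire (night 1 #2, night 2 #7), then Ember (night 1 #4, night 2 #9), then Orbit (night 1 #5, night 2 #10), then Ember (night 1 #6, night 2 #11), then Ember (night 1 #7, night 2 #12), then Ember (night 1 #8, night 2 #14), then Wire (night 1 #9, night 2 #15) — 8 songs in the same relative order in both, and the DP table's final entry dp[12][15] is also 8, so no common subsequence is longer.

8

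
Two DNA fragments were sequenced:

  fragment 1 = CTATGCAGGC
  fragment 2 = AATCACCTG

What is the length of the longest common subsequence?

5

Pick A [3,2]; then T [4,3]; then C [6,4]; then A [7,5]; then G [9,9]; all 5 bases appear in both, in order. The LCS DP gives dp[10][9] = 5, so this is optimal.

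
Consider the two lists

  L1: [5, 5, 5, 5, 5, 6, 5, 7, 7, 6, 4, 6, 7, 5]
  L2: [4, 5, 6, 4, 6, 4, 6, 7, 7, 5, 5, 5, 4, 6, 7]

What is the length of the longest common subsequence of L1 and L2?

7

Match 5 [1,2]; then 5 [4,10]; then 5 [5,11]; then 5 [7,12]; then 4 [11,13]; then 6 [12,14]; then 7 [13,15] — 7 values in the same relative order in both. Since dp[14][15] = 7, nothing longer is possible.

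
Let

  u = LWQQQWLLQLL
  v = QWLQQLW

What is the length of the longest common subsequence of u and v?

One common subsequence of length 5: Q (u #5, v #1), then W (u #6, v #2), then L (u #7, v #3), then Q (u #9, v #5), then L (u #10, v #6). The LCS DP gives dp[11][7] = 5, so this is optimal.

5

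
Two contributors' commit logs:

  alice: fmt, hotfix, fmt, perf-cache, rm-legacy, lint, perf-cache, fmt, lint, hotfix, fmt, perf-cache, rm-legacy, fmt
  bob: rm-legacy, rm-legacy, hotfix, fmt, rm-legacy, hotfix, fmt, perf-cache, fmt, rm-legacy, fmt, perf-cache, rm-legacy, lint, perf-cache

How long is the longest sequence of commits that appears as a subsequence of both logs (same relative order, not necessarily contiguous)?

8

Taking fmt at alice[1]=bob[4] → hotfix at alice[2]=bob[6] → fmt at alice[3]=bob[7] → perf-cache at alice[4]=bob[8] → rm-legacy at alice[5]=bob[10] → perf-cache at alice[7]=bob[12] → lint at alice[9]=bob[14] → perf-cache at alice[12]=bob[15] gives a common subsequence of length 8. Since dp[14][15] = 8, nothing longer is possible.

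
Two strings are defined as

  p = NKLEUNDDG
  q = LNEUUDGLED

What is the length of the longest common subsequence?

Let dp[i][j] be the LCS length of the first i characters of p and the first j characters of q. dp[i][j] = dp[i-1][j-1]+1 when the i-th and j-th characters match, else max(dp[i-1][j], dp[i][j-1]).
    ·  L  N  E  U  U  D  G  L  E  D
 ·  0  0  0  0  0  0  0  0  0  0  0
 N  0  0  1  1  1  1  1  1  1  1  1
 K  0  0  1  1  1  1  1  1  1  1  1
 L  0  1  1  1  1  1  1  1  2  2  2
 E  0  1  1  2  2  2  2  2  2  3  3
 U  0  1  1  2  3  3  3  3  3  3  3
 N  0  1  2  2  3  3  3  3  3  3  3
 D  0  1  2  2  3  3  4  4  4  4  4
 D  0  1  2  2  3  3  4  4  4  4  5
 G  0  1  2  2  3  3  4  5  5  5  5
dp[9][10] = 5. One LCS (by backtracking along matches): NEUDD.

5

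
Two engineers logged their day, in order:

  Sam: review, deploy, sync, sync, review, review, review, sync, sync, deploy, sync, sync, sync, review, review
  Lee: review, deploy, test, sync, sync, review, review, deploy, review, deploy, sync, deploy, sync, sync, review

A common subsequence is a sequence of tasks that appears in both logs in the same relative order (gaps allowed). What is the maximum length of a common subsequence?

Taking review at Sam[1]=Lee[1] → deploy at Sam[2]=Lee[2] → sync at Sam[3]=Lee[4] → sync at Sam[4]=Lee[5] → review at Sam[5]=Lee[6] → review at Sam[6]=Lee[7] → review at Sam[7]=Lee[9] → sync at Sam[9]=Lee[11] → deploy at Sam[10]=Lee[12] → sync at Sam[12]=Lee[13] → sync at Sam[13]=Lee[14] → review at Sam[15]=Lee[15] gives a common subsequence of length 12. Since dp[15][15] = 12, nothing longer is possible.

12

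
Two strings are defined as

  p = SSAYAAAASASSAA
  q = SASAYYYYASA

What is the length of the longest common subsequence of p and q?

Taking S [1,1], S [2,3], A [3,4], Y [4,8], A [10,9], S [12,10], A [14,11] gives a common subsequence of length 7. Since dp[14][11] = 7, nothing longer is possible.

7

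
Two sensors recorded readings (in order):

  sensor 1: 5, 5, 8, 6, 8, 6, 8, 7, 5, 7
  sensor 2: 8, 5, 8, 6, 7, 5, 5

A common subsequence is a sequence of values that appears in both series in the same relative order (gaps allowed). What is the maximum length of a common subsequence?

Pick 5 (sensor 1 #2, sensor 2 #2) → 8 (sensor 1 #5, sensor 2 #3) → 6 (sensor 1 #6, sensor 2 #4) → 7 (sensor 1 #8, sensor 2 #5) → 5 (sensor 1 #9, sensor 2 #7); all 5 values appear in both, in order. dp[10][7] = 5 confirms this is the maximum.

5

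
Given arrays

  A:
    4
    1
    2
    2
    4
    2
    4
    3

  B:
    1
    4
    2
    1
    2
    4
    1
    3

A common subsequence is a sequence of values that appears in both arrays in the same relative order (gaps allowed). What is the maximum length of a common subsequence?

5

One common subsequence of length 5: 4 (A #1, B #2), then 1 (A #2, B #4), then 2 (A #4, B #5), then 4 (A #5, B #6), then 3 (A #8, B #8), and the DP table's final entry dp[8][8] is also 5, so no common subsequence is longer.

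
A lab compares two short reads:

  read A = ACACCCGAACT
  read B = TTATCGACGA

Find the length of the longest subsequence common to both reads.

Taking A (read A #1, read B #3), then C (read A #2, read B #5), then A (read A #3, read B #7), then C (read A #6, read B #8), then G (read A #7, read B #9), then A (read A #9, read B #10) gives a common subsequence of length 6, and the DP table's final entry dp[11][10] is also 6, so no common subsequence is longer.

6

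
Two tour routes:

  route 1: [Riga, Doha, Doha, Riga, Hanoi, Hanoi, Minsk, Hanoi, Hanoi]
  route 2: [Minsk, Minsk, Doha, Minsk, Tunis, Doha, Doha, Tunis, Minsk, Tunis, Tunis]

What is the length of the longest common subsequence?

3

Match Doha at route 1[2]=route 2[6], then Doha at route 1[3]=route 2[7], then Minsk at route 1[7]=route 2[9] — 3 stops in the same relative order in both. The LCS DP gives dp[9][11] = 3, so this is optimal.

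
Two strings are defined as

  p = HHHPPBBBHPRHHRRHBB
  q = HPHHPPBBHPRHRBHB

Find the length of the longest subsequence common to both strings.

Match H at p[1]=q[1] → H at p[2]=q[3] → H at p[3]=q[4] → P at p[4]=q[5] → P at p[5]=q[6] → B at p[7]=q[7] → B at p[8]=q[8] → H at p[9]=q[9] → P at p[10]=q[10] → R at p[11]=q[11] → H at p[13]=q[12] → R at p[14]=q[13] → H at p[16]=q[15] → B at p[18]=q[16] — 14 characters in the same relative order in both. dp[18][16] = 14 confirms this is the maximum.

14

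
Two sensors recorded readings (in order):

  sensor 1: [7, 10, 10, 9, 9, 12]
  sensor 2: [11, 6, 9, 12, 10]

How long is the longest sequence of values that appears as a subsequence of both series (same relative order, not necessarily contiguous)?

Pick 9 at sensor 1[5]=sensor 2[3]; then 12 at sensor 1[6]=sensor 2[4]; all 2 values appear in both, in order. The LCS DP gives dp[6][5] = 2, so this is optimal.

2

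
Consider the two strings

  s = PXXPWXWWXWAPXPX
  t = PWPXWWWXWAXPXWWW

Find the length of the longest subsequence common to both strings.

11

Pick P (s #1, t #3); then X (s #3, t #4); then W (s #5, t #5); then W (s #7, t #6); then W (s #8, t #7); then X (s #9, t #8); then W (s #10, t #9); then A (s #11, t #10); then X (s #13, t #11); then P (s #14, t #12); then X (s #15, t #13); all 11 characters appear in both, in order. dp[15][16] = 11 confirms this is the maximum.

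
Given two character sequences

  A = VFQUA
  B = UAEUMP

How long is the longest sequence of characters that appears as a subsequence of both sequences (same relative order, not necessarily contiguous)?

2

Taking U at A[4]=B[1] → A at A[5]=B[2] gives a common subsequence of length 2, and the DP table's final entry dp[5][6] is also 2, so no common subsequence is longer.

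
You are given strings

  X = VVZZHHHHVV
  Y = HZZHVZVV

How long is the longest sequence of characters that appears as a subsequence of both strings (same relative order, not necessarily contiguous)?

5

Match Z [3,2], Z [4,3], H [5,4], V [9,7], V [10,8] — 5 characters in the same relative order in both. dp[10][8] = 5 confirms this is the maximum.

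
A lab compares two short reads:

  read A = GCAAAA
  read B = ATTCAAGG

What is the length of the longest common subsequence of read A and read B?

3

Let dp[i][j] be the LCS length of the first i bases of read A and the first j bases of read B. dp[i][j] = dp[i-1][j-1]+1 when the i-th and j-th bases match, else max(dp[i-1][j], dp[i][j-1]).
    ·  A  T  T  C  A  A  G  G
 ·  0  0  0  0  0  0  0  0  0
 G  0  0  0  0  0  0  0  1  1
 C  0  0  0  0  1  1  1  1  1
 A  0  1  1  1  1  2  2  2  2
 A  0  1  1  1  1  2  3  3  3
 A  0  1  1  1  1  2  3  3  3
 A  0  1  1  1  1  2  3  3  3
dp[6][8] = 3. One LCS (by backtracking along matches): CAA.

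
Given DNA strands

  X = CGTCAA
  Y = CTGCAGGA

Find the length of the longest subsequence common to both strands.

Let dp[i][j] be the LCS length of the first i bases of X and the first j bases of Y. dp[i][j] = dp[i-1][j-1]+1 when the i-th and j-th bases match, else max(dp[i-1][j], dp[i][j-1]).
    ·  C  T  G  C  A  G  G  A
 ·  0  0  0  0  0  0  0  0  0
 C  0  1  1  1  1  1  1  1  1
 G  0  1  1  2  2  2  2  2  2
 T  0  1  2  2  2  2  2  2  2
 C  0  1  2  2  3  3  3  3  3
 A  0  1  2  2  3  4  4  4  4
 A  0  1  2  2  3  4  4  4  5
dp[6][8] = 5. One LCS (by backtracking along matches): CGCAA.

5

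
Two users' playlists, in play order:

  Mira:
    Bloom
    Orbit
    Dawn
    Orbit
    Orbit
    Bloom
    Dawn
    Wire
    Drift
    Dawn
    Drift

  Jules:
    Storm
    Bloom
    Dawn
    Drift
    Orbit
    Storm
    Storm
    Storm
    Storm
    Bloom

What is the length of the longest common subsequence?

4

Match Bloom (Mira #1, Jules #2); then Dawn (Mira #3, Jules #3); then Orbit (Mira #4, Jules #5); then Bloom (Mira #6, Jules #10) — 4 songs in the same relative order in both. Since dp[11][10] = 4, nothing longer is possible.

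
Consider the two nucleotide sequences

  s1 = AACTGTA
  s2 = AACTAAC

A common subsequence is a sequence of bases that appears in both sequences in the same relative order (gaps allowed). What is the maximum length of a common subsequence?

5

Match A (s1 #1, s2 #1) → A (s1 #2, s2 #2) → C (s1 #3, s2 #3) → T (s1 #4, s2 #4) → A (s1 #7, s2 #6) — 5 bases in the same relative order in both. Since dp[7][7] = 5, nothing longer is possible.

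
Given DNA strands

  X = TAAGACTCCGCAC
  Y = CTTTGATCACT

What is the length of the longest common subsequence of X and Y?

Taking T [1,4]; then G [4,5]; then A [5,6]; then T [7,7]; then C [11,8]; then A [12,9]; then C [13,10] gives a common subsequence of length 7. dp[13][11] = 7 confirms this is the maximum.

7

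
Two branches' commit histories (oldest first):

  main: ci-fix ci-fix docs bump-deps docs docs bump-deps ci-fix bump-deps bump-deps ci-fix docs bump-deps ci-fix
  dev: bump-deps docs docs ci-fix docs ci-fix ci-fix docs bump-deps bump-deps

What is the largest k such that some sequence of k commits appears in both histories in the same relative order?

Taking docs at main[3]=dev[2] → docs at main[5]=dev[3] → docs at main[6]=dev[5] → ci-fix at main[8]=dev[6] → ci-fix at main[11]=dev[7] → docs at main[12]=dev[8] → bump-deps at main[13]=dev[10] gives a common subsequence of length 7. Since dp[14][10] = 7, nothing longer is possible.

7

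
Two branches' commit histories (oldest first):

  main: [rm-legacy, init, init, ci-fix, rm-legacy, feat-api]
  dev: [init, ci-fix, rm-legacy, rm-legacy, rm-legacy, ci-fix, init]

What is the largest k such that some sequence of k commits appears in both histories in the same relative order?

Pick init (main #3, dev #1), ci-fix (main #4, dev #2), rm-legacy (main #5, dev #5); all 3 commits appear in both, in order, and the DP table's final entry dp[6][7] is also 3, so no common subsequence is longer.

3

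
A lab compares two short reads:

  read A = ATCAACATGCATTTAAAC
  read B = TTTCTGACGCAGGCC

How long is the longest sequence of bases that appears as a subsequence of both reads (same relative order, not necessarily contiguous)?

One common subsequence of length 8: T (read A #2, read B #3), then C (read A #3, read B #4), then A (read A #4, read B #7), then C (read A #6, read B #10), then A (read A #7, read B #11), then G (read A #9, read B #13), then C (read A #10, read B #14), then C (read A #18, read B #15). The LCS DP gives dp[18][15] = 8, so this is optimal.

8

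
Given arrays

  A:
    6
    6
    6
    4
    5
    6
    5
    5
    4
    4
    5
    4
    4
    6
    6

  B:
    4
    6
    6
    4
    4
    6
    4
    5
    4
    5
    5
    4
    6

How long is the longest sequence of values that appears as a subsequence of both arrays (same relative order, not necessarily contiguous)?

9

Taking 6 at A[1]=B[2]; then 6 at A[2]=B[3]; then 6 at A[3]=B[6]; then 4 at A[4]=B[7]; then 5 at A[5]=B[8]; then 5 at A[8]=B[10]; then 5 at A[11]=B[11]; then 4 at A[13]=B[12]; then 6 at A[15]=B[13] gives a common subsequence of length 9. The LCS DP gives dp[15][13] = 9, so this is optimal.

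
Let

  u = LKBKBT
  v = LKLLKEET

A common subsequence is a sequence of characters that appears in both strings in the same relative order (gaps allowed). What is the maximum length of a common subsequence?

4

Match L (u #1, v #1) → K (u #2, v #2) → K (u #4, v #5) → T (u #6, v #8) — 4 characters in the same relative order in both, and the DP table's final entry dp[6][8] is also 4, so no common subsequence is longer.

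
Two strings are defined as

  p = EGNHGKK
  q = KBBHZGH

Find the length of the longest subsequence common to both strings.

Pick G [2,6]; then H [4,7]; all 2 characters appear in both, in order. Since dp[7][7] = 2, nothing longer is possible.

2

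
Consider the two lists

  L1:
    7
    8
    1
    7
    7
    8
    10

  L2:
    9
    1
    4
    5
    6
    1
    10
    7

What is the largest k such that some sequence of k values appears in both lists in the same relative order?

Taking 1 at L1[3]=L2[6] → 7 at L1[5]=L2[8] gives a common subsequence of length 2. dp[7][8] = 2 confirms this is the maximum.

2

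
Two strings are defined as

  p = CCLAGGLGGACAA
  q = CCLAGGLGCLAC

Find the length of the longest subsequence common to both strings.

10

Taking C at p[1]=q[1], C at p[2]=q[2], L at p[3]=q[3], A at p[4]=q[4], G at p[5]=q[5], G at p[6]=q[6], L at p[7]=q[7], G at p[8]=q[8], A at p[10]=q[11], C at p[11]=q[12] gives a common subsequence of length 10. Since dp[13][12] = 10, nothing longer is possible.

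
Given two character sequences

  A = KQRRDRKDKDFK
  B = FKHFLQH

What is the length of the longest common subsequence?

One common subsequence of length 2: K [1,2]; then Q [2,6]. The LCS DP gives dp[12][7] = 2, so this is optimal.

2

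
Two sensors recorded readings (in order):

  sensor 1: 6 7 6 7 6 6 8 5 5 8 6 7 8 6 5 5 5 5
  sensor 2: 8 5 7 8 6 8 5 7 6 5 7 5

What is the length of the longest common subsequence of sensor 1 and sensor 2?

8

Taking 7 at sensor 1[2]=sensor 2[3], 6 at sensor 1[6]=sensor 2[5], 8 at sensor 1[7]=sensor 2[6], 5 at sensor 1[9]=sensor 2[7], 7 at sensor 1[12]=sensor 2[8], 6 at sensor 1[14]=sensor 2[9], 5 at sensor 1[15]=sensor 2[10], 5 at sensor 1[18]=sensor 2[12] gives a common subsequence of length 8. The LCS DP gives dp[18][12] = 8, so this is optimal.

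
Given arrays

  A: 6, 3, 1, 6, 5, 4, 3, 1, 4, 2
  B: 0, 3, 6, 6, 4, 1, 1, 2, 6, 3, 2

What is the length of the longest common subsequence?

5

Let dp[i][j] be the LCS length of the first i values of A and the first j values of B. dp[i][j] = dp[i-1][j-1]+1 when the i-th and j-th values match, else max(dp[i-1][j], dp[i][j-1]).
    ·  0  3  6  6  4  1  1  2  6  3  2
 ·  0  0  0  0  0  0  0  0  0  0  0  0
 6  0  0  0  1  1  1  1  1  1  1  1  1
 3  0  0  1  1  1  1  1  1  1  1  2  2
 1  0  0  1  1  1  1  2  2  2  2  2  2
 6  0  0  1  2  2  2  2  2  2  3  3  3
 5  0  0  1  2  2  2  2  2  2  3  3  3
 4  0  0  1  2  2  3  3  3  3  3  3  3
 3  0  0  1  2  2  3  3  3  3  3  4  4
 1  0  0  1  2  2  3  4  4  4  4  4  4
 4  0  0  1  2  2  3  4  4  4  4  4  4
 2  0  0  1  2  2  3  4  4  5  5  5  5
dp[10][11] = 5. One LCS (by backtracking along matches): 6, 1, 6, 3, 2.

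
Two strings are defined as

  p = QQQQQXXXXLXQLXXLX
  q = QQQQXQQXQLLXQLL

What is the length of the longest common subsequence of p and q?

11

Match Q (p #1, q #2), Q (p #2, q #3), Q (p #3, q #4), Q (p #4, q #6), Q (p #5, q #7), X (p #6, q #8), L (p #10, q #11), X (p #11, q #12), Q (p #12, q #13), L (p #13, q #14), L (p #16, q #15) — 11 characters in the same relative order in both. Since dp[17][15] = 11, nothing longer is possible.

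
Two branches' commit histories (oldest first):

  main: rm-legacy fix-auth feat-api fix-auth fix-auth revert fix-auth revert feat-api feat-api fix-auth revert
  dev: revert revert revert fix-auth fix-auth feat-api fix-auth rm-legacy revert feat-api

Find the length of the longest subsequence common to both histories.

Match fix-auth (main #2, dev #5), feat-api (main #3, dev #6), fix-auth (main #4, dev #7), revert (main #8, dev #9), feat-api (main #10, dev #10) — 5 commits in the same relative order in both, and the DP table's final entry dp[12][10] is also 5, so no common subsequence is longer.

5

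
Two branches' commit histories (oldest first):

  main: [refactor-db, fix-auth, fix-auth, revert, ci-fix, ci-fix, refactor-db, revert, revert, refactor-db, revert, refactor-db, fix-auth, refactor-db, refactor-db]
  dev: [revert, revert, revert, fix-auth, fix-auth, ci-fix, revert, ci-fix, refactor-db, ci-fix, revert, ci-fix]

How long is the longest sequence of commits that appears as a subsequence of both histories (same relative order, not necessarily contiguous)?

Match fix-auth [2,4], fix-auth [3,5], revert [4,7], ci-fix [5,8], ci-fix [6,10], revert [8,11] — 6 commits in the same relative order in both. The LCS DP gives dp[15][12] = 6, so this is optimal.

6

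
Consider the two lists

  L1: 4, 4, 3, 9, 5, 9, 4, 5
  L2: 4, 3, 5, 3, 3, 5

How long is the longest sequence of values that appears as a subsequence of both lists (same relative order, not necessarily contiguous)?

Let dp[i][j] be the LCS length of the first i values of L1 and the first j values of L2. dp[i][j] = dp[i-1][j-1]+1 when the i-th and j-th values match, else max(dp[i-1][j], dp[i][j-1]).
    ·  4  3  5  3  3  5
 ·  0  0  0  0  0  0  0
 4  0  1  1  1  1  1  1
 4  0  1  1  1  1  1  1
 3  0  1  2  2  2  2  2
 9  0  1  2  2  2  2  2
 5  0  1  2  3  3  3  3
 9  0  1  2  3  3  3  3
 4  0  1  2  3  3  3  3
 5  0  1  2  3  3  3  4
dp[8][6] = 4. One LCS (by backtracking along matches): 4, 3, 5, 5.

4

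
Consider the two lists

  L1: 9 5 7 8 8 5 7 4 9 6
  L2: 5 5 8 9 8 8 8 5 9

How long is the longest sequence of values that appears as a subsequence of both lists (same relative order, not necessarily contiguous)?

Let dp[i][j] be the LCS length of the first i values of L1 and the first j values of L2. dp[i][j] = dp[i-1][j-1]+1 when the i-th and j-th values match, else max(dp[i-1][j], dp[i][j-1]).
    ·  5  5  8  9  8  8  8  5  9
 ·  0  0  0  0  0  0  0  0  0  0
 9  0  0  0  0  1  1  1  1  1  1
 5  0  1  1  1  1  1  1  1  2  2
 7  0  1  1  1  1  1  1  1  2  2
 8  0  1  1  2  2  2  2  2  2  2
 8  0  1  1  2  2  3  3  3  3  3
 5  0  1  2  2  2  3  3  3  4  4
 7  0  1  2  2  2  3  3  3  4  4
 4  0  1  2  2  2  3  3  3  4  4
 9  0  1  2  2  3  3  3  3  4  5
 6  0  1  2  2  3  3  3  3  4  5
dp[10][9] = 5. One LCS (by backtracking along matches): 9, 8, 8, 5, 9.

5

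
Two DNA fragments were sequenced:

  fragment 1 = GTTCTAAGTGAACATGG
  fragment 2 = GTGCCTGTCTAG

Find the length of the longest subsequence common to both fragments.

9

Match G (fragment 1 #1, fragment 2 #1), then T (fragment 1 #2, fragment 2 #2), then C (fragment 1 #4, fragment 2 #5), then T (fragment 1 #5, fragment 2 #6), then G (fragment 1 #8, fragment 2 #7), then T (fragment 1 #9, fragment 2 #8), then C (fragment 1 #13, fragment 2 #9), then A (fragment 1 #14, fragment 2 #11), then G (fragment 1 #17, fragment 2 #12) — 9 bases in the same relative order in both, and the DP table's final entry dp[17][12] is also 9, so no common subsequence is longer.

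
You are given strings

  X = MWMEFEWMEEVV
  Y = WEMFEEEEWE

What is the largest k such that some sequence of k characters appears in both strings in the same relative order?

One common subsequence of length 6: W at X[2]=Y[1], M at X[3]=Y[3], E at X[4]=Y[7], E at X[6]=Y[8], W at X[7]=Y[9], E at X[10]=Y[10]. The LCS DP gives dp[12][10] = 6, so this is optimal.

6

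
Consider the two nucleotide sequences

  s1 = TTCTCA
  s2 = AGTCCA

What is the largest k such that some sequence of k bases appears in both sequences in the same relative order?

4

Pick T at s1[2]=s2[3], then C at s1[3]=s2[4], then C at s1[5]=s2[5], then A at s1[6]=s2[6]; all 4 bases appear in both, in order. The LCS DP gives dp[6][6] = 4, so this is optimal.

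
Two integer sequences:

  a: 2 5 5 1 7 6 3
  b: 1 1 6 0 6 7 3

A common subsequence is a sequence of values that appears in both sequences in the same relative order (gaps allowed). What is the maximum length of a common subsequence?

Taking 1 at a[4]=b[2]; then 7 at a[5]=b[6]; then 3 at a[7]=b[7] gives a common subsequence of length 3. The LCS DP gives dp[7][7] = 3, so this is optimal.

3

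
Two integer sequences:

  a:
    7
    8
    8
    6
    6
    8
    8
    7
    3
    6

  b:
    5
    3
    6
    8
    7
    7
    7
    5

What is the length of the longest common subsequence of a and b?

Match 6 [5,3], then 8 [6,4], then 7 [8,7] — 3 values in the same relative order in both. Since dp[10][8] = 3, nothing longer is possible.

3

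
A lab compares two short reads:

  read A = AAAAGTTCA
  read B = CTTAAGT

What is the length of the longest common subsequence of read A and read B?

4

Match A (read A #3, read B #4), then A (read A #4, read B #5), then G (read A #5, read B #6), then T (read A #7, read B #7) — 4 bases in the same relative order in both, and the DP table's final entry dp[9][7] is also 4, so no common subsequence is longer.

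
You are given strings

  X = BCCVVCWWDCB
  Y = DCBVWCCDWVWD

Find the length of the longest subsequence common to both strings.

Match B (X #1, Y #3) → C (X #2, Y #6) → C (X #3, Y #7) → V (X #5, Y #10) → W (X #8, Y #11) → D (X #9, Y #12) — 6 characters in the same relative order in both. dp[11][12] = 6 confirms this is the maximum.

6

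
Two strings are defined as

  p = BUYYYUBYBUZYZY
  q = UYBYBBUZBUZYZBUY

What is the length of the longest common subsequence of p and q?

Taking U [2,1]; then Y [3,2]; then Y [4,4]; then U [6,7]; then B [9,9]; then U [10,10]; then Z [11,11]; then Y [12,12]; then Z [13,13]; then Y [14,16] gives a common subsequence of length 10, and the DP table's final entry dp[14][16] is also 10, so no common subsequence is longer.

10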